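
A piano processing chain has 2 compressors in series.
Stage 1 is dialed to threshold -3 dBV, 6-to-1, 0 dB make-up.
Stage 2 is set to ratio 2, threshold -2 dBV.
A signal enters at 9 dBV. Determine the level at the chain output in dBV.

-1.5 dBV

Stage 1: 9 dBV is 12 dB over -3 dBV; at 6:1 that becomes 2 dB over, giving -1 dBV.
Stage 2: overshoot 1 dB → 1/2 = 0.5 dB → -1.5 dBV.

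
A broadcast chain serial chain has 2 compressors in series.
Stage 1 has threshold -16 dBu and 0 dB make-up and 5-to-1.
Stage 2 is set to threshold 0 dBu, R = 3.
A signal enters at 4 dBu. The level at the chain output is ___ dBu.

Stage 1: 4 dBu is 20 dB over -16 dBu; at 5:1 that becomes 4 dB over, giving -12 dBu.
Stage 2: below threshold (-12 ≤ 0); passes unchanged; output -12 dBu.

-12 dBu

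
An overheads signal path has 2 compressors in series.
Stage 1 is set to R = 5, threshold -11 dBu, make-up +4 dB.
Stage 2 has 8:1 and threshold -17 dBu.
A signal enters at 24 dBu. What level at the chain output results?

-14.875 dBu

Stage 1: 35 dB above -11 dBu, reduced 5:1 to 7 dB above → -4 dBu; +4 dB make-up → 0 dBu.
Stage 2: overshoot 17 dB → 17/8 = 2.125 dB → -14.875 dBu.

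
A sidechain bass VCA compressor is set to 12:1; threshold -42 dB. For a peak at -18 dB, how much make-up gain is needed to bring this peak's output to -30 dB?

10 dB

Without make-up, output = threshold + overshoot/12 = -42 + 2 = -40 dB.
Gap to target: 10 dB.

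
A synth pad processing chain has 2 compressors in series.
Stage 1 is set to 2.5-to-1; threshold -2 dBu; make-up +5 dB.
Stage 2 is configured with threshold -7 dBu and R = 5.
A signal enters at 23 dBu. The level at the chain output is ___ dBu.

-3 dBu

Stage 1: 25 dB above -2 dBu, reduced 2.5:1 to 10 dB above → 8 dBu; +5 dB make-up → 13 dBu.
Stage 2: 20 dB above -7 dBu, reduced 5:1 to 4 dB above → -3 dBu.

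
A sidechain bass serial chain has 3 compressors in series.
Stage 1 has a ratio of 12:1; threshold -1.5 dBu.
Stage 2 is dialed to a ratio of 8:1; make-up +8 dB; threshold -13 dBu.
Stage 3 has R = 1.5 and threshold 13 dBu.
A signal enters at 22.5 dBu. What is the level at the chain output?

Stage 1: overshoot 24 dB → 24/12 = 2 dB → 0.5 dBu.
Stage 2: overshoot 13.5 dB → 13.5/8 = 1.6875 dB → -11.3125 dBu; +8 dB make-up → -3.3125 dBu.
Stage 3: below threshold (-3.3125 ≤ 13); passes unchanged; output -3.3125 dBu.

-3.3125 dBu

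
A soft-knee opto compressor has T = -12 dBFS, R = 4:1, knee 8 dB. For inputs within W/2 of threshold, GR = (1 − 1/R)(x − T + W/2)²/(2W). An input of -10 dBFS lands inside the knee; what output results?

x − T + W/2 = -10 − (-12) + 4 = 6.
GR = (1 − 1/4) × 6² / 16 = 0.75 × 36 / 16 = 1.6875 dB.
Output = -10 − 1.6875 = -11.6875 dBFS.

-11.6875 dBFS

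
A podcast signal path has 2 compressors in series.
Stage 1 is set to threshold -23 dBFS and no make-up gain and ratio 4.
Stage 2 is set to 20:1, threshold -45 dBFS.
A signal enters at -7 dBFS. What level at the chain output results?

Stage 1: overshoot 16 dB → 16/4 = 4 dB → -19 dBFS.
Stage 2: overshoot 26 dB → 26/20 = 1.3 dB → -43.7 dBFS.

-43.7 dBFS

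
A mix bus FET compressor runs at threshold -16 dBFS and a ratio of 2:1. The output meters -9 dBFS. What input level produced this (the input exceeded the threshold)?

Post-compression overshoot = -9 − (-16) = 7 dB.
Input overshoot = R × output overshoot = 14 dB → input = -16 + 14 = -2 dBFS.

-2 dBFS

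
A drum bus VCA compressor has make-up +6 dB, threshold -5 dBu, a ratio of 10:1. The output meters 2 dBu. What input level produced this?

5 dBu

Before make-up, the level was 2 − 6 = -4 dBu.
The compressed level sits -4 − (-5) = 1 dB over threshold.
Before 10:1 compression the overshoot was 1 × 10 = 10 dB, so input = -5 + 10 = 5 dBu.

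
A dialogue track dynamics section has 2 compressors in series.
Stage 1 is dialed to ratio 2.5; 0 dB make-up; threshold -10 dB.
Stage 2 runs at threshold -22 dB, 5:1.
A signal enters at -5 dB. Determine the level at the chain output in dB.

Stage 1: 5 dB above -10 dB, reduced 2.5:1 to 2 dB above → -8 dB.
Stage 2: 14 dB above -22 dB, reduced 5:1 to 2.8 dB above → -19.2 dB.

-19.2 dB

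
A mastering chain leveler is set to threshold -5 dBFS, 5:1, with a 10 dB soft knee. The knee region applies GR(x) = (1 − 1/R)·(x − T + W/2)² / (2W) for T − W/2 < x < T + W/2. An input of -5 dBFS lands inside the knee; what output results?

x − T + W/2 = -5 − (-5) + 5 = 5.
GR = (1 − 1/5) × 5² / 20 = 0.8 × 25 / 20 = 1 dB.
Output = -5 − 1 = -6 dBFS.

-6 dBFS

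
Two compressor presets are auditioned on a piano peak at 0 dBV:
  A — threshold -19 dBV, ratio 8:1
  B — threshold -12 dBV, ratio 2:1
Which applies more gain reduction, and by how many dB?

A: overshoot 19 dB → output overshoot 2.375 dB → GR 16.625 dB.
B: overshoot 12 dB → output overshoot 6 dB → GR 6 dB.
A reduces 10.625 dB more.

A, by 10.625 dB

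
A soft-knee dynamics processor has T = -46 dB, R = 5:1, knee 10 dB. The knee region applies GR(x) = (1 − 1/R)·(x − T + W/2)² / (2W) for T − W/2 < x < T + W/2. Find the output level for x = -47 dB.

-47.64 dB

x − T + W/2 = -47 − (-46) + 5 = 4.
GR = (1 − 1/5) × 4² / 20 = 0.8 × 16 / 20 = 0.64 dB.
Output = -47 − 0.64 = -47.64 dB.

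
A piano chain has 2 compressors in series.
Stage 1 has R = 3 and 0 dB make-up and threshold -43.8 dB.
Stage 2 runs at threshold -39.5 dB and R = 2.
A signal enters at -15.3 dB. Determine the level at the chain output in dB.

Stage 1: overshoot 28.5 dB → 28.5/3 = 9.5 dB → -34.3 dB.
Stage 2: -34.3 dB is 5.2 dB over -39.5 dB; at 2:1 that becomes 2.6 dB over, giving -36.9 dB.

-36.9 dB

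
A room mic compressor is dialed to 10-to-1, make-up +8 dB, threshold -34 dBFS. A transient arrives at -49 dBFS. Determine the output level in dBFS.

-49 dBFS is 15 dB below the -34 dBFS threshold, so no gain reduction is applied.
Make-up gain adds 8 dB: -49 + 8 = -41 dBFS.

-41 dBFS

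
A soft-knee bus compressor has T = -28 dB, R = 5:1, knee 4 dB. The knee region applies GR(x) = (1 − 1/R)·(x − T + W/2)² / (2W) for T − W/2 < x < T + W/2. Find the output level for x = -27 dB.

-27.9 dB

x − T + W/2 = -27 − (-28) + 2 = 3.
GR = (1 − 1/5) × 3² / 8 = 0.8 × 9 / 8 = 0.9 dB.
Output = -27 − 0.9 = -27.9 dB.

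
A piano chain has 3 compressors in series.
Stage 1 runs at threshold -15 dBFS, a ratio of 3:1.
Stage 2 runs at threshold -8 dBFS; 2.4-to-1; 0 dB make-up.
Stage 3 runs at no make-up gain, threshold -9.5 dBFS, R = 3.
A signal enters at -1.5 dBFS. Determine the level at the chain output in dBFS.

Stage 1: overshoot 13.5 dB → 13.5/3 = 4.5 dB → -10.5 dBFS.
Stage 2: below threshold (-10.5 ≤ -8); passes unchanged; output -10.5 dBFS.
Stage 3: below threshold (-10.5 ≤ -9.5); passes unchanged; output -10.5 dBFS.

-10.5 dBFS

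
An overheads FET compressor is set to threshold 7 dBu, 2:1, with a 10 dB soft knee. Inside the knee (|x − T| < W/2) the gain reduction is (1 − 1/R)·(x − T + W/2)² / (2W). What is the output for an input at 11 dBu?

x − T + W/2 = 11 − 7 + 5 = 9.
GR = (1 − 1/2) × 9² / 20 = 0.5 × 81 / 20 = 2.025 dB.
Output = 11 − 2.025 = 8.975 dBu.

8.975 dBu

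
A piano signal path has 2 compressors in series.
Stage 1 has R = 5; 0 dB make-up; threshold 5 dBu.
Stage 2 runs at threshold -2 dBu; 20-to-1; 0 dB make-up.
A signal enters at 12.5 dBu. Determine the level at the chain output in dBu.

Stage 1: 12.5 dBu is 7.5 dB over 5 dBu; at 5:1 that becomes 1.5 dB over, giving 6.5 dBu.
Stage 2: 8.5 dB above -2 dBu, reduced 20:1 to 0.425 dB above → -1.575 dBu.

-1.575 dBu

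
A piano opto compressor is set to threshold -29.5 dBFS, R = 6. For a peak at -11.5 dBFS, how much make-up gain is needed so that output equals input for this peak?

15 dB

The peak compresses to -29.5 + 18/6 = -26.5 dBFS.
To reach -11.5 dBFS requires -11.5 − (-26.5) = 15 dB of make-up.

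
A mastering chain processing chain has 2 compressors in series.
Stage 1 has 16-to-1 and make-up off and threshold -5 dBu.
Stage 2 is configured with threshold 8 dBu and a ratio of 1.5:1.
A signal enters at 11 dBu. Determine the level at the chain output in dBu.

-4 dBu

Stage 1: overshoot 16 dB → 16/16 = 1 dB → -4 dBu.
Stage 2: below threshold (-4 ≤ 8); passes unchanged; output -4 dBu.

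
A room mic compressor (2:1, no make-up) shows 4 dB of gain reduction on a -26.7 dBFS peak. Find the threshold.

-34.7 dBFS

Input is 8 dB above T (since output overshoot × R = input overshoot: (-30.7 − T)·2 = -26.7 − T gives T = -34.7 dBFS).
Check: -34.7 + (-26.7 − (-34.7))/2 = -34.7 + 4 = -30.7 dBFS. ✓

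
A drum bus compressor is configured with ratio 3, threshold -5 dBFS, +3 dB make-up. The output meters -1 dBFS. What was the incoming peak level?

Before make-up, the level was -1 − 3 = -4 dBFS.
Post-compression overshoot = -4 − (-5) = 1 dB.
Undo the ratio: input overshoot = 1 × 3 = 3 dB, giving input = -2 dBFS.

-2 dBFS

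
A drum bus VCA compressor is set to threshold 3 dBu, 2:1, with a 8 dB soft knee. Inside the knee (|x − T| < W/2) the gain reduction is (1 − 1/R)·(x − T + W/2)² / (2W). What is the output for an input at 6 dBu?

x − T + W/2 = 6 − 3 + 4 = 7.
GR = (1 − 1/2) × 7² / 16 = 0.5 × 49 / 16 = 1.53125 dB.
Output = 6 − 1.53125 = 4.46875 dBu.

4.46875 dBu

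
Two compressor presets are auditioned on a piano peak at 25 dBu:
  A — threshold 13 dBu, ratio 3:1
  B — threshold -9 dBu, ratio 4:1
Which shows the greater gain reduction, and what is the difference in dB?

A: overshoot 12 dB → output overshoot 4 dB → GR 8 dB.
B: overshoot 34 dB → output overshoot 8.5 dB → GR 25.5 dB.
Difference: 17.5 dB in favour of B.

B, by 17.5 dB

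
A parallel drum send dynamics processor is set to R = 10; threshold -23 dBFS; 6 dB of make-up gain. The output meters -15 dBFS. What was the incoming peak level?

-3 dBFS

Remove make-up: -15 − 6 = -21 dBFS.
Post-compression overshoot = -21 − (-23) = 2 dB.
Before 10:1 compression the overshoot was 2 × 10 = 20 dB, so input = -23 + 20 = -3 dBFS.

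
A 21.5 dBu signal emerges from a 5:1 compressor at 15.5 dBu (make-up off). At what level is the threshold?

Input is 7.5 dB above T (since output overshoot × R = input overshoot: (15.5 − T)·5 = 21.5 − T gives T = 14 dBu).
Check: 14 + (21.5 − 14)/5 = 14 + 1.5 = 15.5 dBu. ✓

14 dBu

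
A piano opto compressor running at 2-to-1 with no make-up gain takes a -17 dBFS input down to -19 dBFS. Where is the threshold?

-21 dBFS

Input is 4 dB above T (since output overshoot × R = input overshoot: (-19 − T)·2 = -17 − T gives T = -21 dBFS).
Check: -21 + (-17 − (-21))/2 = -21 + 2 = -19 dBFS. ✓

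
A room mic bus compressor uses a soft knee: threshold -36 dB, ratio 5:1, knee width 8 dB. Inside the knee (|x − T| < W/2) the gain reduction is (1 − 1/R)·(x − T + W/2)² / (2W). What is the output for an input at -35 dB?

x − T + W/2 = -35 − (-36) + 4 = 5.
GR = (1 − 1/5) × 5² / 16 = 0.8 × 25 / 16 = 1.25 dB.
Output = -35 − 1.25 = -36.25 dB.

-36.25 dB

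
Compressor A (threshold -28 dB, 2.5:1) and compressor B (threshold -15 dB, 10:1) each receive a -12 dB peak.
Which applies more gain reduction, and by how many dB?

A, by 6.9 dB

A: GR = 16 − 16/2.5 = 9.6 dB.
B: GR = 3 − 3/10 = 2.7 dB.
A reduces 6.9 dB more.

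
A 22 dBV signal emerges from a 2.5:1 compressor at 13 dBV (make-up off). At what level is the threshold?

Let T be the threshold. Output overshoot = (input overshoot)/R, so 13 − T = (22 − T)/2.5.
2.5·(13 − T) = 22 − T → 1.5·T = 32.5 − 22 = 10.5.
T = 10.5/1.5 = 7 dBV.

7 dBV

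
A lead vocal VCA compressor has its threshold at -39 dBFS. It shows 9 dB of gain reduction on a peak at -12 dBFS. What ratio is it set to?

1.5:1

Input overshoot = -12 − (-39) = 27 dB.
Output overshoot = 27 − 9 = 18 dB.
Ratio = input overshoot / output overshoot = 27 / 18 = 1.5.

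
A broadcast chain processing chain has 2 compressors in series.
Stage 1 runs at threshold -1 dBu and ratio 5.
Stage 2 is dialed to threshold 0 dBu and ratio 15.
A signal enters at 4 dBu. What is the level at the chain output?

Stage 1: 4 dBu is 5 dB over -1 dBu; at 5:1 that becomes 1 dB over, giving 0 dBu.
Stage 2: 0 dBu ≤ 0 dBu, so stage 2 doesn't engage; output 0 dBu.

0 dBu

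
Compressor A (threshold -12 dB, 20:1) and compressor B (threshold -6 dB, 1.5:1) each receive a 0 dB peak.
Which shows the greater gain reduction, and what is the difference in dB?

A, by 9.4 dB

A: overshoot 12 dB → output overshoot 0.6 dB → GR 11.4 dB.
B: overshoot 6 dB → output overshoot 4 dB → GR 2 dB.
Difference: 9.4 dB in favour of A.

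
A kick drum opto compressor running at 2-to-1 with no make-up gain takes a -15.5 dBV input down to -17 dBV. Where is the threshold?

Gain reduction = -15.5 − (-17) = 1.5 dB; output overshoot = GR / (R − 1) = 1.5 / 1 = 1.5 dB.
Threshold = output − output overshoot = -17 − 1.5 = -18.5 dBV.

-18.5 dBV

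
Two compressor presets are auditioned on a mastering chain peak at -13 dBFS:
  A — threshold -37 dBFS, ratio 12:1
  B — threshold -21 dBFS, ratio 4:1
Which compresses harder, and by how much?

A: GR = 24 − 24/12 = 22 dB.
B: GR = 8 − 8/4 = 6 dB.
A applies 16 dB more gain reduction.

A, by 16 dB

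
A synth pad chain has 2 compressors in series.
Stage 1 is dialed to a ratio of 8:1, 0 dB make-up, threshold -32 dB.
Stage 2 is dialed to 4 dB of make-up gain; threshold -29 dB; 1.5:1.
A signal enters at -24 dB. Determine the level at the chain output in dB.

-27 dB

Stage 1: 8 dB above -32 dB, reduced 8:1 to 1 dB above → -31 dB.
Stage 2: -31 dB is at or below the -29 dB threshold — no compression; make-up brings it to -27 dB.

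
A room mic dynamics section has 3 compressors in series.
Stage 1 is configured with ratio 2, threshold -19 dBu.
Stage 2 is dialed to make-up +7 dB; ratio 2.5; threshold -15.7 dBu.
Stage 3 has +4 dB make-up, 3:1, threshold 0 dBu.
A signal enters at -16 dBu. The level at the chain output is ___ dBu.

Stage 1: 3 dB above -19 dBu, reduced 2:1 to 1.5 dB above → -17.5 dBu.
Stage 2: -17.5 dBu is at or below the -15.7 dBu threshold — no compression; make-up brings it to -10.5 dBu.
Stage 3: -10.5 dBu is at or below the 0 dBu threshold — no compression; make-up brings it to -6.5 dBu.

-6.5 dBu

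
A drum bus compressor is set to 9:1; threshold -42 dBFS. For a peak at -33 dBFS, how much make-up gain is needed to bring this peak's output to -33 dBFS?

Overshoot 9 dB → 9/9 = 1 dB after compression, so the compressed level is -42 + 1 = -41 dBFS.
Make-up = target − compressed = -33 − (-41) = 8 dB.

8 dB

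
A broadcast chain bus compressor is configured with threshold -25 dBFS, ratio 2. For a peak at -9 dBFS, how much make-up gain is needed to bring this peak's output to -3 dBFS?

14 dB

Without make-up, output = threshold + overshoot/2 = -25 + 8 = -17 dBFS.
Gap to target: 14 dB.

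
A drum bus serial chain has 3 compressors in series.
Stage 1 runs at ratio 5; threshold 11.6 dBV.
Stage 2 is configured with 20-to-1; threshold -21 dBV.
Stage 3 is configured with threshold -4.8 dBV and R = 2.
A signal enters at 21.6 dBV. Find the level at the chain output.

Stage 1: 21.6 dBV is 10 dB over 11.6 dBV; at 5:1 that becomes 2 dB over, giving 13.6 dBV.
Stage 2: overshoot 34.6 dB → 34.6/20 = 1.73 dB → -19.27 dBV.
Stage 3: below threshold (-19.27 ≤ -4.8); passes unchanged; output -19.27 dBV.

-19.27 dBV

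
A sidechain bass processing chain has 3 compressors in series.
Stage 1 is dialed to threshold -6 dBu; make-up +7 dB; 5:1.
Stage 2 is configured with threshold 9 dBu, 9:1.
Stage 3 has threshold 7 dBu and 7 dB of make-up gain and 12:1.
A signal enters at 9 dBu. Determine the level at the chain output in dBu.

11 dBu

Stage 1: 15 dB above -6 dBu, reduced 5:1 to 3 dB above → -3 dBu; +7 dB make-up → 4 dBu.
Stage 2: 4 dBu ≤ 9 dBu, so stage 2 doesn't engage; output 4 dBu.
Stage 3: 4 dBu ≤ 7 dBu, so stage 3 doesn't engage; make-up brings it to 11 dBu.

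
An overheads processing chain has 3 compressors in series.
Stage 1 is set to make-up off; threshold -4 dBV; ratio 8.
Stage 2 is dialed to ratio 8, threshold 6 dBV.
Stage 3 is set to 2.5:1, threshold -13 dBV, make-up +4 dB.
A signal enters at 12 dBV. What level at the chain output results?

Stage 1: 12 dBV is 16 dB over -4 dBV; at 8:1 that becomes 2 dB over, giving -2 dBV.
Stage 2: below threshold (-2 ≤ 6); passes unchanged; output -2 dBV.
Stage 3: 11 dB above -13 dBV, reduced 2.5:1 to 4.4 dB above → -8.6 dBV; +4 dB make-up → -4.6 dBV.

-4.6 dBV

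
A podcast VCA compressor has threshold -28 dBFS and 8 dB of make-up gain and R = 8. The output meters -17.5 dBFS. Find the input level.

-8 dBFS

Before make-up, the level was -17.5 − 8 = -25.5 dBFS.
That's 2.5 dB above the -28 dBFS threshold.
Undo the ratio: input overshoot = 2.5 × 8 = 20 dB, giving input = -8 dBFS.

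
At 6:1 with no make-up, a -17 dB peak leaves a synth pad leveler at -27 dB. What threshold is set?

-29 dB

Let T be the threshold. Output overshoot = (input overshoot)/R, so -27 − T = (-17 − T)/6.
6·(-27 − T) = -17 − T → 5·T = -162 − (-17) = -145.
T = -145/5 = -29 dB.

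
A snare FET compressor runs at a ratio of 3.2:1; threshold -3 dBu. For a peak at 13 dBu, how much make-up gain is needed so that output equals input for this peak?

11 dB

Overshoot 16 dB → 16/3.2 = 5 dB after compression, so the compressed level is -3 + 5 = 2 dBu.
Make-up = target − compressed = 13 − 2 = 11 dB.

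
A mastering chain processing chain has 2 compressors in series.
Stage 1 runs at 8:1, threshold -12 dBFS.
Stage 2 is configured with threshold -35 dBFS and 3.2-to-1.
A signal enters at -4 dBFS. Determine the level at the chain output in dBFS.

-27.5 dBFS

Stage 1: overshoot 8 dB → 8/8 = 1 dB → -11 dBFS.
Stage 2: overshoot 24 dB → 24/3.2 = 7.5 dB → -27.5 dBFS.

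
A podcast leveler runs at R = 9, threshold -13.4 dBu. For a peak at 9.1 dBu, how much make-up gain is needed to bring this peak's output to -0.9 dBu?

The peak compresses to -13.4 + 22.5/9 = -10.9 dBu.
To reach -0.9 dBu requires -0.9 − (-10.9) = 10 dB of make-up.

10 dB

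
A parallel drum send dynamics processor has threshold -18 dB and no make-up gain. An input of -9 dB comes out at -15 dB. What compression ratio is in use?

3:1

Input overshoot = -9 − (-18) = 9 dB; output overshoot = -15 − (-18) = 3 dB.
Ratio = 9 / 3 = 3.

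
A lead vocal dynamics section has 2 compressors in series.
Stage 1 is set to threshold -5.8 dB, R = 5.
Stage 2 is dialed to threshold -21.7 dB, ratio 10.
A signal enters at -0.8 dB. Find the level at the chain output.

Stage 1: 5 dB above -5.8 dB, reduced 5:1 to 1 dB above → -4.8 dB.
Stage 2: 16.9 dB above -21.7 dB, reduced 10:1 to 1.69 dB above → -20.01 dB.

-20.01 dB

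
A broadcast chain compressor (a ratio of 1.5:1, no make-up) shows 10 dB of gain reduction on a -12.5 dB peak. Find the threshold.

Gain reduction = -12.5 − (-22.5) = 10 dB; output overshoot = GR / (R − 1) = 10 / 0.5 = 20 dB.
Threshold = output − output overshoot = -22.5 − 20 = -42.5 dB.

-42.5 dB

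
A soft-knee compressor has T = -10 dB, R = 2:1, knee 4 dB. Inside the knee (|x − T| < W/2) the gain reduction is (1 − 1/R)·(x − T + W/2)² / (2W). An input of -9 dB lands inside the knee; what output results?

-9.5625 dB

x − T + W/2 = -9 − (-10) + 2 = 3.
GR = (1 − 1/2) × 3² / 8 = 0.5 × 9 / 8 = 0.5625 dB.
Output = -9 − 0.5625 = -9.5625 dB.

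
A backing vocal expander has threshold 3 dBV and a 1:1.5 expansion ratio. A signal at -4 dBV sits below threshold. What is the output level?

Undershoot = 3 − (-4) = 7 dB.
At 1:1.5, that expands to 10.5 dB under threshold.
Output = 3 − 10.5 = -7.5 dBV.

-7.5 dBV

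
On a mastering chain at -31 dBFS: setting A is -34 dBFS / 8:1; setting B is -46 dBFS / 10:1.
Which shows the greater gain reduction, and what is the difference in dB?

A: GR = 3 − 3/8 = 2.625 dB.
B: GR = 15 − 15/10 = 13.5 dB.
B reduces 10.875 dB more.

B, by 10.875 dB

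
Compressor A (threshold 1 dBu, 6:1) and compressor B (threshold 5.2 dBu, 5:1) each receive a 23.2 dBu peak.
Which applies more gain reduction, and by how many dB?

A: GR = 22.2 − 22.2/6 = 18.5 dB.
B: GR = 18 − 18/5 = 14.4 dB.
Difference: 4.1 dB in favour of A.

A, by 4.1 dB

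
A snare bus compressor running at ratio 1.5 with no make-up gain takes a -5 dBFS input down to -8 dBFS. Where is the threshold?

-14 dBFS

Let T be the threshold. Output overshoot = (input overshoot)/R, so -8 − T = (-5 − T)/1.5.
1.5·(-8 − T) = -5 − T → 0.5·T = -12 − (-5) = -7.
T = -7/0.5 = -14 dBFS.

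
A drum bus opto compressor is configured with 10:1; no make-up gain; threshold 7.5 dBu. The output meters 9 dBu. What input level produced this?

22.5 dBu

Post-compression overshoot = 9 − 7.5 = 1.5 dB.
Input overshoot = R × output overshoot = 15 dB → input = 7.5 + 15 = 22.5 dBu.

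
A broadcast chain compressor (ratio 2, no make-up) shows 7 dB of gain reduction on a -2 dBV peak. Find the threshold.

Let T be the threshold. Output overshoot = (input overshoot)/R, so -9 − T = (-2 − T)/2.
2·(-9 − T) = -2 − T → 1·T = -18 − (-2) = -16.
T = -16/1 = -16 dBV.

-16 dBV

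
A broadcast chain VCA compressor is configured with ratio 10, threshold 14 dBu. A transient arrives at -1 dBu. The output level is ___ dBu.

-1 dBu is 15 dB below the 14 dBu threshold, so no gain reduction is applied.
Output = input = -1 dBu.

-1 dBu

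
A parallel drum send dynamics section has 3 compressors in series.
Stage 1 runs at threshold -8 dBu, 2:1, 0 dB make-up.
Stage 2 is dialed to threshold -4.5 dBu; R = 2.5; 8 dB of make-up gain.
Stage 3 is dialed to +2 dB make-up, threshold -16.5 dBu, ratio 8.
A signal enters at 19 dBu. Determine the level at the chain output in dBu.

Stage 1: 27 dB above -8 dBu, reduced 2:1 to 13.5 dB above → 5.5 dBu.
Stage 2: 10 dB above -4.5 dBu, reduced 2.5:1 to 4 dB above → -0.5 dBu; +8 dB make-up → 7.5 dBu.
Stage 3: 24 dB above -16.5 dBu, reduced 8:1 to 3 dB above → -13.5 dBu; +2 dB make-up → -11.5 dBu.

-11.5 dBu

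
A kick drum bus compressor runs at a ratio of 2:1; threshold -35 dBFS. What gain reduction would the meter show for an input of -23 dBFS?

The signal is 12 dB above threshold.
A 2:1 ratio leaves 6 dB of that excess.
GR = overshoot in − overshoot out = 12 − 6 = 6 dB.

6 dB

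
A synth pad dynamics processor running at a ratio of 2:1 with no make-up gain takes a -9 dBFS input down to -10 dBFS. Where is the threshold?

Gain reduction = -9 − (-10) = 1 dB; output overshoot = GR / (R − 1) = 1 / 1 = 1 dB.
Threshold = output − output overshoot = -10 − 1 = -11 dBFS.

-11 dBFS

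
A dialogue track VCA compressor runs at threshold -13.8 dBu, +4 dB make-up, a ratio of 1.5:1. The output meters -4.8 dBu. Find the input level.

-6.3 dBu

Remove make-up: -4.8 − 4 = -8.8 dBu.
The compressed level sits -8.8 − (-13.8) = 5 dB over threshold.
Undo the ratio: input overshoot = 5 × 1.5 = 7.5 dB, giving input = -6.3 dBu.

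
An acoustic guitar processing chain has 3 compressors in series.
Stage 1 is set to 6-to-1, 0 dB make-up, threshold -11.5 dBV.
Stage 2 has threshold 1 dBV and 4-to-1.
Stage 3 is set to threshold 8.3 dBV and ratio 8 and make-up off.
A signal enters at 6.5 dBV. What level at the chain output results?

-8.5 dBV

Stage 1: 18 dB above -11.5 dBV, reduced 6:1 to 3 dB above → -8.5 dBV.
Stage 2: -8.5 dBV is at or below the 1 dBV threshold — no compression; output -8.5 dBV.
Stage 3: -8.5 dBV ≤ 8.3 dBV, so stage 3 doesn't engage; output -8.5 dBV.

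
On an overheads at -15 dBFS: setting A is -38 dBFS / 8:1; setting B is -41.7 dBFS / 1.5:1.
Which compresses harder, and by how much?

A, by 11.225 dB

A: GR = 23 − 23/8 = 20.125 dB.
B: GR = 26.7 − 26.7/1.5 = 8.9 dB.
A applies 11.225 dB more gain reduction.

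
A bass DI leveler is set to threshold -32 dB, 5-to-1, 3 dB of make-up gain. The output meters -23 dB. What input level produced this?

-2 dB

Stripping the +3 dB make-up gives -26 dB at the gain stage.
The compressed level sits -26 − (-32) = 6 dB over threshold.
Undo the ratio: input overshoot = 6 × 5 = 30 dB, giving input = -2 dB.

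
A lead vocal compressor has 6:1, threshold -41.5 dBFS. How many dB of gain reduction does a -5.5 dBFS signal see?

Overshoot = -5.5 − (-41.5) = 36 dB.
A 6:1 ratio leaves 6 dB of that excess.
So the signal is attenuated by 36 − 6 = 30 dB.

30 dB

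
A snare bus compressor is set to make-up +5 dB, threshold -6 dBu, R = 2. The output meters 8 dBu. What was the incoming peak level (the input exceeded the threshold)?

Stripping the +5 dB make-up gives 3 dBu at the gain stage.
The compressed level sits 3 − (-6) = 9 dB over threshold.
Input overshoot = R × output overshoot = 18 dB → input = -6 + 18 = 12 dBu.

12 dBu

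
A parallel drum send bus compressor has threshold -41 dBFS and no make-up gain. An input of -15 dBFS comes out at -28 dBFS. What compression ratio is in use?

Input overshoot = -15 − (-41) = 26 dB; output overshoot = -28 − (-41) = 13 dB.
Ratio = 26 / 13 = 2.

2:1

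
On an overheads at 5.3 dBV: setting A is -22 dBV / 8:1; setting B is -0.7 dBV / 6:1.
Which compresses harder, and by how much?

A: overshoot 27.3 dB → output overshoot 3.4125 dB → GR 23.8875 dB.
B: overshoot 6 dB → output overshoot 1 dB → GR 5 dB.
A reduces 18.8875 dB more.

A, by 18.8875 dB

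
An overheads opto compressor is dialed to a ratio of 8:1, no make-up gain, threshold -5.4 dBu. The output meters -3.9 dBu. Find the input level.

6.6 dBu

Post-compression overshoot = -3.9 − (-5.4) = 1.5 dB.
Before 8:1 compression the overshoot was 1.5 × 8 = 12 dB, so input = -5.4 + 12 = 6.6 dBu.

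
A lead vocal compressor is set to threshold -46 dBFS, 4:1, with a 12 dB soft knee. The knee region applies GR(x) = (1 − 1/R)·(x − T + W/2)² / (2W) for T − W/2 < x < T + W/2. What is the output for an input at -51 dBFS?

x − T + W/2 = -51 − (-46) + 6 = 1.
GR = (1 − 1/4) × 1² / 24 = 0.75 × 1 / 24 = 0.03125 dB.
Output = -51 − 0.03125 = -51.03125 dBFS.

-51.03125 dBFS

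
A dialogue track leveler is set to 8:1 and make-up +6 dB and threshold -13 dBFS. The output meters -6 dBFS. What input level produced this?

Before make-up, the level was -6 − 6 = -12 dBFS.
The compressed level sits -12 − (-13) = 1 dB over threshold.
Before 8:1 compression the overshoot was 1 × 8 = 8 dB, so input = -13 + 8 = -5 dBFS.

-5 dBFS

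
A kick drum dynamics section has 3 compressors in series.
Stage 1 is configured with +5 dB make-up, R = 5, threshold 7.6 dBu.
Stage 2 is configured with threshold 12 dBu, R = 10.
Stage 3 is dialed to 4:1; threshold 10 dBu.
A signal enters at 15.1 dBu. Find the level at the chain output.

Stage 1: 15.1 dBu is 7.5 dB over 7.6 dBu; at 5:1 that becomes 1.5 dB over, giving 9.1 dBu; +5 dB make-up → 14.1 dBu.
Stage 2: overshoot 2.1 dB → 2.1/10 = 0.21 dB → 12.21 dBu.
Stage 3: overshoot 2.21 dB → 2.21/4 = 0.5525 dB → 10.5525 dBu.

10.5525 dBu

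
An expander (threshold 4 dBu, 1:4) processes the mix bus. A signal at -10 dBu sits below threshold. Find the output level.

The input is 14 dB below the 4 dBu threshold.
A 1:4 expander multiplies undershoot by 4: 14 × 4 = 56 dB below threshold.
Output = 4 − 56 = -52 dBu.

-52 dBu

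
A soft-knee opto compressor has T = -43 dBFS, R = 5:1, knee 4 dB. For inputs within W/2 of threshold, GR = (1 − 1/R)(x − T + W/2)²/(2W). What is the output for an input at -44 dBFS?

-44.1 dBFS

x − T + W/2 = -44 − (-43) + 2 = 1.
GR = (1 − 1/5) × 1² / 8 = 0.8 × 1 / 8 = 0.1 dB.
Output = -44 − 0.1 = -44.1 dBFS.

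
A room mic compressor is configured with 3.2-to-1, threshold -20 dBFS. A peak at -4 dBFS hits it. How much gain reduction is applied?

11 dB

The signal is 16 dB above threshold.
A 3.2:1 ratio leaves 5 dB of that excess.
So the signal is attenuated by 16 − 5 = 11 dB.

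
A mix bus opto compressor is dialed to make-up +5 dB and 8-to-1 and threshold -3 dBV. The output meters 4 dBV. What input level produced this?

Before make-up, the level was 4 − 5 = -1 dBV.
Post-compression overshoot = -1 − (-3) = 2 dB.
Input overshoot = R × output overshoot = 16 dB → input = -3 + 16 = 13 dBV.

13 dBV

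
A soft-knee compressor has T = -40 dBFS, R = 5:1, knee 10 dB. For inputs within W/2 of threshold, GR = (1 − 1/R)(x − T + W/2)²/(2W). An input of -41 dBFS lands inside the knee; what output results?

x − T + W/2 = -41 − (-40) + 5 = 4.
GR = (1 − 1/5) × 4² / 20 = 0.8 × 16 / 20 = 0.64 dB.
Output = -41 − 0.64 = -41.64 dBFS.

-41.64 dBFS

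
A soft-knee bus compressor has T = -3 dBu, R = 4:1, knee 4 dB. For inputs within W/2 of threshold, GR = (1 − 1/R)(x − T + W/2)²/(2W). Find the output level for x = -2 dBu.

-2.84375 dBu

x − T + W/2 = -2 − (-3) + 2 = 3.
GR = (1 − 1/4) × 3² / 8 = 0.75 × 9 / 8 = 0.84375 dB.
Output = -2 − 0.84375 = -2.84375 dBu.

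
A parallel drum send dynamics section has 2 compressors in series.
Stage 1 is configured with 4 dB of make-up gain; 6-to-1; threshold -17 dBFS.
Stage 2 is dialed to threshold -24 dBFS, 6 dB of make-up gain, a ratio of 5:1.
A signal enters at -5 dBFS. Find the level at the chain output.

Stage 1: 12 dB above -17 dBFS, reduced 6:1 to 2 dB above → -15 dBFS; +4 dB make-up → -11 dBFS.
Stage 2: 13 dB above -24 dBFS, reduced 5:1 to 2.6 dB above → -21.4 dBFS; +6 dB make-up → -15.4 dBFS.

-15.4 dBFS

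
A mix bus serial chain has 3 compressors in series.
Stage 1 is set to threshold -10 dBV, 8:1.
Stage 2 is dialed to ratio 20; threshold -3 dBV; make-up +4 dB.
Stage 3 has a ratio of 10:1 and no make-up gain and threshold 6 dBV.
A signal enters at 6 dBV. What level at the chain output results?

Stage 1: 6 dBV is 16 dB over -10 dBV; at 8:1 that becomes 2 dB over, giving -8 dBV.
Stage 2: -8 dBV is at or below the -3 dBV threshold — no compression; make-up brings it to -4 dBV.
Stage 3: -4 dBV ≤ 6 dBV, so stage 3 doesn't engage; output -4 dBV.

-4 dBV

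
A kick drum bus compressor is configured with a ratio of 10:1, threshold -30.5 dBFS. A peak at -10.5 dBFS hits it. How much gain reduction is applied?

-10.5 dBFS exceeds the threshold by 20 dB.
After 10:1 compression the overshoot becomes 20/10 = 2 dB.
Gain reduction = 20 − 2 = 18 dB.

18 dB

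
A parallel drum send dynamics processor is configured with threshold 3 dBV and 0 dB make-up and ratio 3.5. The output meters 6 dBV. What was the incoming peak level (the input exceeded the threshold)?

The compressed level sits 6 − 3 = 3 dB over threshold.
Input overshoot = R × output overshoot = 10.5 dB → input = 3 + 10.5 = 13.5 dBV.

13.5 dBV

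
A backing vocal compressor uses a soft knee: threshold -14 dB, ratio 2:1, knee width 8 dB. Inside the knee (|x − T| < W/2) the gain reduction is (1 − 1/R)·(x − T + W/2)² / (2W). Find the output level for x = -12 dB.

x − T + W/2 = -12 − (-14) + 4 = 6.
GR = (1 − 1/2) × 6² / 16 = 0.5 × 36 / 16 = 1.125 dB.
Output = -12 − 1.125 = -13.125 dB.

-13.125 dB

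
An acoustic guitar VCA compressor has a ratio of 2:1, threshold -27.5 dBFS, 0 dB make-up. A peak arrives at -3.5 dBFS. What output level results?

-15.5 dBFS

The input is 24 dB above the -27.5 dBFS threshold.
2:1 compression reduces that to 24/2 = 12 dB over.
That puts the output at -15.5 dBFS.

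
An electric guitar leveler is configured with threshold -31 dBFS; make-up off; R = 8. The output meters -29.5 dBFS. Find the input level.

-19 dBFS

The compressed level sits -29.5 − (-31) = 1.5 dB over threshold.
Undo the ratio: input overshoot = 1.5 × 8 = 12 dB, giving input = -19 dBFS.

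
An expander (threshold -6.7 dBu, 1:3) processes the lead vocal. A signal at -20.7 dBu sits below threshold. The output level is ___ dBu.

Below threshold, a 1:3 expander applies gain = (3−1)×(T − x) of attenuation.
(3−1) × 14 = 28 dB, so output = -20.7 − 28 = -48.7 dBu.

-48.7 dBu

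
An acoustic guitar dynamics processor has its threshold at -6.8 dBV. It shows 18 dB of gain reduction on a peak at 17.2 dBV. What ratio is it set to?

Input overshoot = 17.2 − (-6.8) = 24 dB.
Output overshoot = 24 − 18 = 6 dB.
Ratio = input overshoot / output overshoot = 24 / 6 = 4.

4:1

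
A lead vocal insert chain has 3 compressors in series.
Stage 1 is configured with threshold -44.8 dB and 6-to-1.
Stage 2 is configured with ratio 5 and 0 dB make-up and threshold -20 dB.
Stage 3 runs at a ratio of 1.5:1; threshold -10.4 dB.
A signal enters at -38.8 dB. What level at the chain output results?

Stage 1: 6 dB above -44.8 dB, reduced 6:1 to 1 dB above → -43.8 dB.
Stage 2: -43.8 dB is at or below the -20 dB threshold — no compression; output -43.8 dB.
Stage 3: -43.8 dB is at or below the -10.4 dB threshold — no compression; output -43.8 dB.

-43.8 dB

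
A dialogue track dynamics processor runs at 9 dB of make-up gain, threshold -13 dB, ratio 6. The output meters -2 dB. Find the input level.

Before make-up, the level was -2 − 9 = -11 dB.
The compressed level sits -11 − (-13) = 2 dB over threshold.
Input overshoot = R × output overshoot = 12 dB → input = -13 + 12 = -1 dB.

-1 dB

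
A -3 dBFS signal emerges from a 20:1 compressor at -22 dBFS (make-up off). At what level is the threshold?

-23 dBFS

Input is 20 dB above T (since output overshoot × R = input overshoot: (-22 − T)·20 = -3 − T gives T = -23 dBFS).
Check: -23 + (-3 − (-23))/20 = -23 + 1 = -22 dBFS. ✓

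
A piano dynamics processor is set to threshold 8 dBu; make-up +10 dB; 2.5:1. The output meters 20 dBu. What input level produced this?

13 dBu

Remove make-up: 20 − 10 = 10 dBu.
The compressed level sits 10 − 8 = 2 dB over threshold.
Undo the ratio: input overshoot = 2 × 2.5 = 5 dB, giving input = 13 dBu.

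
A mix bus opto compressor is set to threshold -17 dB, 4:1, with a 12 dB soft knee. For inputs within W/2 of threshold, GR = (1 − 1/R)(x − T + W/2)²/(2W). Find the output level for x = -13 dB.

x − T + W/2 = -13 − (-17) + 6 = 10.
GR = (1 − 1/4) × 10² / 24 = 0.75 × 100 / 24 = 3.125 dB.
Output = -13 − 3.125 = -16.125 dB.

-16.125 dB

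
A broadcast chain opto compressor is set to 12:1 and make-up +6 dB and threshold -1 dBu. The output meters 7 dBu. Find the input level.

23 dBu

Stripping the +6 dB make-up gives 1 dBu at the gain stage.
The compressed level sits 1 − (-1) = 2 dB over threshold.
Before 12:1 compression the overshoot was 2 × 12 = 24 dB, so input = -1 + 24 = 23 dBu.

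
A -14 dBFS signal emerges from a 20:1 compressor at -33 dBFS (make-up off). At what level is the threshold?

Gain reduction = -14 − (-33) = 19 dB; output overshoot = GR / (R − 1) = 19 / 19 = 1 dB.
Threshold = output − output overshoot = -33 − 1 = -34 dBFS.

-34 dBFS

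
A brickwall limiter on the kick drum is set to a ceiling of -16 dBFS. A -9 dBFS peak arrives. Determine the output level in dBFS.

A brickwall limiter is an ∞:1 compressor: any input above the ceiling is clamped to -16 dBFS.

-16 dBFS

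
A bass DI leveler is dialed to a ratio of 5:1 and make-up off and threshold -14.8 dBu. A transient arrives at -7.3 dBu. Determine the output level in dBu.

-13.3 dBu

-7.3 dBu sits 7.5 dB over threshold.
5:1 compression reduces that to 7.5/5 = 1.5 dB over.
Output = -14.8 + 1.5 = -13.3 dBu.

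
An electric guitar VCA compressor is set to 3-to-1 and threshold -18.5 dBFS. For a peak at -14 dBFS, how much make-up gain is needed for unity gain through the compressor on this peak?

3 dB

Without make-up, output = threshold + overshoot/3 = -18.5 + 1.5 = -17 dBFS.
Gap to target: 3 dB.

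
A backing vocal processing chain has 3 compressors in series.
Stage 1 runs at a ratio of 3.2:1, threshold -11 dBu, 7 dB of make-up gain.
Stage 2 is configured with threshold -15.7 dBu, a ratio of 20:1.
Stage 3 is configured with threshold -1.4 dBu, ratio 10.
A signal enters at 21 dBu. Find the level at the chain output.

-14.615 dBu

Stage 1: 21 dBu is 32 dB over -11 dBu; at 3.2:1 that becomes 10 dB over, giving -1 dBu; +7 dB make-up → 6 dBu.
Stage 2: overshoot 21.7 dB → 21.7/20 = 1.085 dB → -14.615 dBu.
Stage 3: below threshold (-14.615 ≤ -1.4); passes unchanged; output -14.615 dBu.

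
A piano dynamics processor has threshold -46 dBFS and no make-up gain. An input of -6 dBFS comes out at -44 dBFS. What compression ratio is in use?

Input overshoot = -6 − (-46) = 40 dB; output overshoot = -44 − (-46) = 2 dB.
Ratio = 40 / 2 = 20.

20:1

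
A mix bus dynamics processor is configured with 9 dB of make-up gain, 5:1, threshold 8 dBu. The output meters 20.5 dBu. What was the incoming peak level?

25.5 dBu

Before make-up, the level was 20.5 − 9 = 11.5 dBu.
The compressed level sits 11.5 − 8 = 3.5 dB over threshold.
Before 5:1 compression the overshoot was 3.5 × 5 = 17.5 dB, so input = 8 + 17.5 = 25.5 dBu.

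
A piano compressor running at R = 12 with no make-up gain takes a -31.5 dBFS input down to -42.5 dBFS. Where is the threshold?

-43.5 dBFS

Input is 12 dB above T (since output overshoot × R = input overshoot: (-42.5 − T)·12 = -31.5 − T gives T = -43.5 dBFS).
Check: -43.5 + (-31.5 − (-43.5))/12 = -43.5 + 1 = -42.5 dBFS. ✓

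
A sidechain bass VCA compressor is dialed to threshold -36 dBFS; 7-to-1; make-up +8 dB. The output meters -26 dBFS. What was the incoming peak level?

Before make-up, the level was -26 − 8 = -34 dBFS.
Post-compression overshoot = -34 − (-36) = 2 dB.
Undo the ratio: input overshoot = 2 × 7 = 14 dB, giving input = -22 dBFS.

-22 dBFS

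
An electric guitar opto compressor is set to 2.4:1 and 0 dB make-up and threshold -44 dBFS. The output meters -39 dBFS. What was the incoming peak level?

-32 dBFS

That's 5 dB above the -44 dBFS threshold.
Input overshoot = R × output overshoot = 12 dB → input = -44 + 12 = -32 dBFS.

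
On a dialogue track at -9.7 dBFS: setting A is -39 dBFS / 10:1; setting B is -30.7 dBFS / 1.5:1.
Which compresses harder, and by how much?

A, by 19.37 dB

A: overshoot 29.3 dB → output overshoot 2.93 dB → GR 26.37 dB.
B: overshoot 21 dB → output overshoot 14 dB → GR 7 dB.
A applies 19.37 dB more gain reduction.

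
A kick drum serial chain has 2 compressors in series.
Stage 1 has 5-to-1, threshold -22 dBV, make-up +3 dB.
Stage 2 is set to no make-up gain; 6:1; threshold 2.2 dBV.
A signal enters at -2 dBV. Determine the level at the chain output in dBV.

-15 dBV

Stage 1: 20 dB above -22 dBV, reduced 5:1 to 4 dB above → -18 dBV; +3 dB make-up → -15 dBV.
Stage 2: below threshold (-15 ≤ 2.2); passes unchanged; output -15 dBV.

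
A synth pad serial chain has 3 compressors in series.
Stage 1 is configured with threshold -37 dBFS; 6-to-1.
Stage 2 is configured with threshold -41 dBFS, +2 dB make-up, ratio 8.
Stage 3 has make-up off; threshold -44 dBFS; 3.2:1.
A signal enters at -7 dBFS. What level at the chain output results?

Stage 1: overshoot 30 dB → 30/6 = 5 dB → -32 dBFS.
Stage 2: -32 dBFS is 9 dB over -41 dBFS; at 8:1 that becomes 1.125 dB over, giving -39.875 dBFS; +2 dB make-up → -37.875 dBFS.
Stage 3: -37.875 dBFS is 6.125 dB over -44 dBFS; at 3.2:1 that becomes 1.914062 dB over, giving -42.085938 dBFS.

-42.085938 dBFS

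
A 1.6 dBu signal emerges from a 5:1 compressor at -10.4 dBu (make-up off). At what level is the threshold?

-13.4 dBu

Input is 15 dB above T (since output overshoot × R = input overshoot: (-10.4 − T)·5 = 1.6 − T gives T = -13.4 dBu).
Check: -13.4 + (1.6 − (-13.4))/5 = -13.4 + 3 = -10.4 dBu. ✓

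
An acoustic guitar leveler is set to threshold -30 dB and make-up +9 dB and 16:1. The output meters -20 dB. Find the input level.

Remove make-up: -20 − 9 = -29 dB.
That's 1 dB above the -30 dB threshold.
Input overshoot = R × output overshoot = 16 dB → input = -30 + 16 = -14 dB.

-14 dB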